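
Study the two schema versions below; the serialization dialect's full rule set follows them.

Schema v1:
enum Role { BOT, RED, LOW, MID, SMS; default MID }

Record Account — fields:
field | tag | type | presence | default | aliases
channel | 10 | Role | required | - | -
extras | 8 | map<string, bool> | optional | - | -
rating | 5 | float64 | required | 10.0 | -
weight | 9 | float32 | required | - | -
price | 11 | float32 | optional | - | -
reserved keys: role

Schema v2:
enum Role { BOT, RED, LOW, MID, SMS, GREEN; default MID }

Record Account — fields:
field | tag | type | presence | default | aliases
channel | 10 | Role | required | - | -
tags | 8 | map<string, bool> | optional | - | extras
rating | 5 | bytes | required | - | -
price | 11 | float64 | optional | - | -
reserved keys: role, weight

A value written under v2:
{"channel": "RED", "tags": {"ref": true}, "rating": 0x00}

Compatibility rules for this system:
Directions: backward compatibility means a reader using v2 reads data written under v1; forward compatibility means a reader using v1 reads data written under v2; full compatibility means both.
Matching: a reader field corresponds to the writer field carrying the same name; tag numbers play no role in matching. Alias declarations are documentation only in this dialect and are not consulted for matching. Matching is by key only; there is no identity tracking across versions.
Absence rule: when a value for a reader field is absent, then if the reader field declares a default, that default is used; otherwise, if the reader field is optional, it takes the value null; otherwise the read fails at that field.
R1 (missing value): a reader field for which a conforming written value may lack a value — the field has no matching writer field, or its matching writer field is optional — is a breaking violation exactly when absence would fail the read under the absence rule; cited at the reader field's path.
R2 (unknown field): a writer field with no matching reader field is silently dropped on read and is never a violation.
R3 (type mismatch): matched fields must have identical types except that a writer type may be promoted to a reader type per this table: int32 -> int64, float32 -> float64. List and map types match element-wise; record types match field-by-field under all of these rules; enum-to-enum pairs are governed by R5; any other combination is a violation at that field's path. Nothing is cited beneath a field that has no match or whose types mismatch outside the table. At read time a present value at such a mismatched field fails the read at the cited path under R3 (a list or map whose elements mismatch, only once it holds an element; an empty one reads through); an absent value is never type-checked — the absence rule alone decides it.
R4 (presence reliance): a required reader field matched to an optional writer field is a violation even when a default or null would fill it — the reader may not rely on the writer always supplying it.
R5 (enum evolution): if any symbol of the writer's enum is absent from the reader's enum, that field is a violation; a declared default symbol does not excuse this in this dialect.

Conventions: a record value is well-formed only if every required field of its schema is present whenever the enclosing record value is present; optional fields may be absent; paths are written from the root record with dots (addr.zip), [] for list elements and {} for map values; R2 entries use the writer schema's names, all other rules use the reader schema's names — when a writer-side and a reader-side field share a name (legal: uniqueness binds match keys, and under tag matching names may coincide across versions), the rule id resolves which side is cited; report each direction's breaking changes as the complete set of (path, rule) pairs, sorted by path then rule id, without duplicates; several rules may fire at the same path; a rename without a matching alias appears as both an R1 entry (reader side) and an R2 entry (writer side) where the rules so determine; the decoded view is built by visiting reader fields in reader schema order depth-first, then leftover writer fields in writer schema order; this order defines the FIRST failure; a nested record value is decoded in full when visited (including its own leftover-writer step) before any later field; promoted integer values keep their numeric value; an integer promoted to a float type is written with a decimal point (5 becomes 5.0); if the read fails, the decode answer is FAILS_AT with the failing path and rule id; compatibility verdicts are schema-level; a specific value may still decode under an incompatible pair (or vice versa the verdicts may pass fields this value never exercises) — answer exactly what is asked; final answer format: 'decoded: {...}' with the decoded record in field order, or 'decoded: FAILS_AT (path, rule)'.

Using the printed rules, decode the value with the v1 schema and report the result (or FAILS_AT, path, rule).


decoded: FAILS_AT (rating, R3)

the writer's type comes first in each Account pair
migrating the Account value to v1:
  channel := "RED"
  extras := null (absent, optional -> null)
  read fails at rating under R3
  => FAILS_AT (rating, R3)
the rest of the Account diff is inert for this question:
  enum Role (field channel in record Account): symbol GREEN added -> schema-level compatibility only; this Account value's decode is unchanged
  field price in record Account: type float32 changed to float64 -> schema-level compatibility only; this Account value's decode is unchanged
  renamed field extras to tags in record Account (alias extras declared on the renamed field) -> fires no rule on Account under this dialect and leaves the result unchanged
  removed field weight from record Account (its key "weight" joins the reserved list) -> schema-level compatibility only; this Account value's decode is unchanged


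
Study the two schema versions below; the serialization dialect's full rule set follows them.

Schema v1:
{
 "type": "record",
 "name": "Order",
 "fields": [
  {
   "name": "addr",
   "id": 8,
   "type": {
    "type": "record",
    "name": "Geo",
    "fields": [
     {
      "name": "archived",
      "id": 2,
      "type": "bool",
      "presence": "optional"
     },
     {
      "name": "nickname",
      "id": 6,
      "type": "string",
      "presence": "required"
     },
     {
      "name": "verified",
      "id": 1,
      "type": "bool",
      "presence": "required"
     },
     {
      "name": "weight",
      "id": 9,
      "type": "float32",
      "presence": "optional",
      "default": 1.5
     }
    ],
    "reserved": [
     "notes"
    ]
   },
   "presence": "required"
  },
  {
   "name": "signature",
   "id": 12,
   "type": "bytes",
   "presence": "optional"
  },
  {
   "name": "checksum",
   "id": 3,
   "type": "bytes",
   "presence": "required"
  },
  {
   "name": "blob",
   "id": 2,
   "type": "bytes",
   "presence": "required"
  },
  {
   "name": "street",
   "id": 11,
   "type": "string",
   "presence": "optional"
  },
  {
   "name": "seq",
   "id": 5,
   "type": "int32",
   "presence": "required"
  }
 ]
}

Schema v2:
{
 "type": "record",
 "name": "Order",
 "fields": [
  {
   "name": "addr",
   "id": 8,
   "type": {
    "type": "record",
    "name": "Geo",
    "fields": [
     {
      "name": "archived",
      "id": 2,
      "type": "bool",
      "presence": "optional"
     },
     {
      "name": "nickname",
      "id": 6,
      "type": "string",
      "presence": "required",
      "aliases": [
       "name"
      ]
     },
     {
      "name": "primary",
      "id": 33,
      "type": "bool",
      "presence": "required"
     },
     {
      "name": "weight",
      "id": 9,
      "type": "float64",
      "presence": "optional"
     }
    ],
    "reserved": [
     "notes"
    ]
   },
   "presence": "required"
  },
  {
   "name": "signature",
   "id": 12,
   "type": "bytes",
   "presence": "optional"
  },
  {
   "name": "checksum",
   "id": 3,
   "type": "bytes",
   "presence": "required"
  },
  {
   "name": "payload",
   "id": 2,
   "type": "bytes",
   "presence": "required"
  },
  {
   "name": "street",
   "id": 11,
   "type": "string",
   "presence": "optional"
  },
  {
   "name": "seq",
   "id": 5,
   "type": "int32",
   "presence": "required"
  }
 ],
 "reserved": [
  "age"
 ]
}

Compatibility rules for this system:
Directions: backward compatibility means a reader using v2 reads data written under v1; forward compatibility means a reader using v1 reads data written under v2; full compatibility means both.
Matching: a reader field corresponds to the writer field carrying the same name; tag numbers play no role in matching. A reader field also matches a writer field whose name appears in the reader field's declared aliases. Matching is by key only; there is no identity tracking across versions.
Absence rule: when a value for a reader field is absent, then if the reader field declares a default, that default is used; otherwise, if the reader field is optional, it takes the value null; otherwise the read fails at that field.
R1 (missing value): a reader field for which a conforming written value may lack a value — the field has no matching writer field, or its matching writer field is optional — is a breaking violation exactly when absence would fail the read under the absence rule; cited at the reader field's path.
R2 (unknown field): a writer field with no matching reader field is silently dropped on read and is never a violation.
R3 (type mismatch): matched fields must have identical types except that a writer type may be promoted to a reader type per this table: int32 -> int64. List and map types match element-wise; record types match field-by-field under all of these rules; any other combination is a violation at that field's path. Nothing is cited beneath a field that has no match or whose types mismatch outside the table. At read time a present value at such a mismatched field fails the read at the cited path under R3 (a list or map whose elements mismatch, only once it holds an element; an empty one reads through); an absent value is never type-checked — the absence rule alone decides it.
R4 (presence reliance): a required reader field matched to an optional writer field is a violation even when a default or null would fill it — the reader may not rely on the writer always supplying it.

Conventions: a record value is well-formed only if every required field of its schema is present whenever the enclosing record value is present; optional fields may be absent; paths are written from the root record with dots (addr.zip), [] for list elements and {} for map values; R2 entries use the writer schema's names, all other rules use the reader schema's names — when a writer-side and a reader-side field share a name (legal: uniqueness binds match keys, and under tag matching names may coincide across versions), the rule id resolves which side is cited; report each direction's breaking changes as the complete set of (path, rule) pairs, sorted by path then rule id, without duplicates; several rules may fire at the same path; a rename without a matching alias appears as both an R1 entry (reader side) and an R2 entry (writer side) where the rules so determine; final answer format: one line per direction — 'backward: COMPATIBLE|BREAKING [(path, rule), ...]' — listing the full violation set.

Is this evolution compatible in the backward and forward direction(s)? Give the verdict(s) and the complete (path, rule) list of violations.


backward: BREAKING [(addr.primary, R1), (addr.weight, R3), (payload, R1)]; forward: BREAKING [(addr.verified, R1), (addr.weight, R3), (blob, R1)]

in Order below, arrows point writer -> reader
checking backward for Order: reader v2 against writer v1:
  addr: paired with writer addr (Geo -> Geo; writer required)
  signature: paired with writer signature (bytes -> bytes; writer optional)
  checksum: paired with writer checksum (bytes -> bytes; writer required)
  payload: no writer match
  street: paired with writer street (string -> string; writer optional)
  seq: paired with writer seq (int32 -> int32; writer required)
  writer field blob has no reader counterpart
  addr.archived: paired with writer addr.archived (bool -> bool; writer optional)
  addr.nickname: paired with writer addr.nickname (string -> string; writer required)
  addr.primary: no writer match
  addr.weight: paired with writer addr.weight (float32 -> float64; writer optional)
  writer field addr.verified has no reader counterpart
  violation R1 at addr.primary
  violation R3 at addr.weight
  violation R1 at payload
  backward on Order therefore BREAKING (3)
checking forward for Order: reader v1 against writer v2:
  addr: paired with writer addr (Geo -> Geo; writer required)
  signature: paired with writer signature (bytes -> bytes; writer optional)
  checksum: paired with writer checksum (bytes -> bytes; writer required)
  blob: no writer match
  street: paired with writer street (string -> string; writer optional)
  seq: paired with writer seq (int32 -> int32; writer required)
  writer field payload has no reader counterpart
  addr.archived: paired with writer addr.archived (bool -> bool; writer optional)
  addr.nickname: paired with writer addr.nickname (string -> string; writer required)
  addr.verified: no writer match
  addr.weight: paired with writer addr.weight (float64 -> float32; writer optional)
  writer field addr.primary has no reader counterpart
  violation R1 at addr.verified
  violation R3 at addr.weight
  violation R1 at blob
  forward on Order therefore BREAKING (3)


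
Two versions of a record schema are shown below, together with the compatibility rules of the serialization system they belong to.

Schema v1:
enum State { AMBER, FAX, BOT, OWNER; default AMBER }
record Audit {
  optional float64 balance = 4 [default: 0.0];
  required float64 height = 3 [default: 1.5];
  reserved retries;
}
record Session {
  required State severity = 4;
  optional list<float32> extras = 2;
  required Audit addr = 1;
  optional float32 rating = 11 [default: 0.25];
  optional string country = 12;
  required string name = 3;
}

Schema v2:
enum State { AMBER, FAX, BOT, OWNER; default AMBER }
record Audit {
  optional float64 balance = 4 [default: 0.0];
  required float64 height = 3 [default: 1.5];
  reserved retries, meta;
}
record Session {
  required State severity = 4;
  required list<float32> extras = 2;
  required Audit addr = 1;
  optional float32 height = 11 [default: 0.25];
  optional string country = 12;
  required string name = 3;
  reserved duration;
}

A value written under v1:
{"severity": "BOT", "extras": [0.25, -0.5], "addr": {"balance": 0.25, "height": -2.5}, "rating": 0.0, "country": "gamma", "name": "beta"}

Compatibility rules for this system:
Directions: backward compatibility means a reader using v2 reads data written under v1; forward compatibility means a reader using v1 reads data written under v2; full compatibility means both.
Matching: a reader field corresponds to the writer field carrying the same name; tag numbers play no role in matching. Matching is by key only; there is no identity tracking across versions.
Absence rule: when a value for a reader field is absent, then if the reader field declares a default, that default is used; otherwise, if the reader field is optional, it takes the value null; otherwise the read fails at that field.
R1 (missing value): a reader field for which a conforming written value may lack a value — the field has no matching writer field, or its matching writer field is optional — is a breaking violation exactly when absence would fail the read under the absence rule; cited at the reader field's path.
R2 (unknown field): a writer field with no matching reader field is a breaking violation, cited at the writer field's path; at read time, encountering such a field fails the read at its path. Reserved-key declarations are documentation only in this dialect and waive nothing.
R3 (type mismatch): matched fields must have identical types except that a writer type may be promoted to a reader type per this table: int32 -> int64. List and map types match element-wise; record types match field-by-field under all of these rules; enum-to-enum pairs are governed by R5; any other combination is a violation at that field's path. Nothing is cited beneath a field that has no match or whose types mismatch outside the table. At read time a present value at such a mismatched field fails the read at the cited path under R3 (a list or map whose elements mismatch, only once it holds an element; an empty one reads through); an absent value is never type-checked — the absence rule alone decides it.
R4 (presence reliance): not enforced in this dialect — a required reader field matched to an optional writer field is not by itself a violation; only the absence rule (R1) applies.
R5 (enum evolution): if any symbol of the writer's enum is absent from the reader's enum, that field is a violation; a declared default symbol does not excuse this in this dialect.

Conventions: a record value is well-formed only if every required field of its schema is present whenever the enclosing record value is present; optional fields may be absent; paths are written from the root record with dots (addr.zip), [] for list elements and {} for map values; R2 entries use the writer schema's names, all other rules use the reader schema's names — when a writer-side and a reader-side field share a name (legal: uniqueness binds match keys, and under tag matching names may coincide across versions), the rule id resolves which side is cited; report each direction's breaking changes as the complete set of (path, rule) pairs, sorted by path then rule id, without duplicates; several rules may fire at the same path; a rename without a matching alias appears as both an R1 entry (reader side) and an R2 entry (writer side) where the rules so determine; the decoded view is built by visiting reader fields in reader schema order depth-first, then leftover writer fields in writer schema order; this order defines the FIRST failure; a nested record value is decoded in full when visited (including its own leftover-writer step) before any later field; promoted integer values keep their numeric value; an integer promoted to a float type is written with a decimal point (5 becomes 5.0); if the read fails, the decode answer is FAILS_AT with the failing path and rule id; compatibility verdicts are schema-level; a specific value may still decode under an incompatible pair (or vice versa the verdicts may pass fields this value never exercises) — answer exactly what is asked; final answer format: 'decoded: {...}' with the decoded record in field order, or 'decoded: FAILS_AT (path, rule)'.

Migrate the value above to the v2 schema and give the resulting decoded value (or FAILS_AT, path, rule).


decoded: FAILS_AT (rating, R2)

arrows below run writer -> reader for Session
decode (reader v2):
  severity := "BOT"
  extras := [0.25, -0.5]
  addr.balance := 0.25
  addr.height := -2.5
  height := 0.25 (missing; default applied)
  country := "gamma"
  name := "beta"
  read fails at rating under R2 (unknown field)
  => FAILS_AT (rating, R2)
diffs on Session not affecting the asked answer:
  field extras in record Session: optional changed to required -> schema-level compatibility only; this Session value's decode is unchanged


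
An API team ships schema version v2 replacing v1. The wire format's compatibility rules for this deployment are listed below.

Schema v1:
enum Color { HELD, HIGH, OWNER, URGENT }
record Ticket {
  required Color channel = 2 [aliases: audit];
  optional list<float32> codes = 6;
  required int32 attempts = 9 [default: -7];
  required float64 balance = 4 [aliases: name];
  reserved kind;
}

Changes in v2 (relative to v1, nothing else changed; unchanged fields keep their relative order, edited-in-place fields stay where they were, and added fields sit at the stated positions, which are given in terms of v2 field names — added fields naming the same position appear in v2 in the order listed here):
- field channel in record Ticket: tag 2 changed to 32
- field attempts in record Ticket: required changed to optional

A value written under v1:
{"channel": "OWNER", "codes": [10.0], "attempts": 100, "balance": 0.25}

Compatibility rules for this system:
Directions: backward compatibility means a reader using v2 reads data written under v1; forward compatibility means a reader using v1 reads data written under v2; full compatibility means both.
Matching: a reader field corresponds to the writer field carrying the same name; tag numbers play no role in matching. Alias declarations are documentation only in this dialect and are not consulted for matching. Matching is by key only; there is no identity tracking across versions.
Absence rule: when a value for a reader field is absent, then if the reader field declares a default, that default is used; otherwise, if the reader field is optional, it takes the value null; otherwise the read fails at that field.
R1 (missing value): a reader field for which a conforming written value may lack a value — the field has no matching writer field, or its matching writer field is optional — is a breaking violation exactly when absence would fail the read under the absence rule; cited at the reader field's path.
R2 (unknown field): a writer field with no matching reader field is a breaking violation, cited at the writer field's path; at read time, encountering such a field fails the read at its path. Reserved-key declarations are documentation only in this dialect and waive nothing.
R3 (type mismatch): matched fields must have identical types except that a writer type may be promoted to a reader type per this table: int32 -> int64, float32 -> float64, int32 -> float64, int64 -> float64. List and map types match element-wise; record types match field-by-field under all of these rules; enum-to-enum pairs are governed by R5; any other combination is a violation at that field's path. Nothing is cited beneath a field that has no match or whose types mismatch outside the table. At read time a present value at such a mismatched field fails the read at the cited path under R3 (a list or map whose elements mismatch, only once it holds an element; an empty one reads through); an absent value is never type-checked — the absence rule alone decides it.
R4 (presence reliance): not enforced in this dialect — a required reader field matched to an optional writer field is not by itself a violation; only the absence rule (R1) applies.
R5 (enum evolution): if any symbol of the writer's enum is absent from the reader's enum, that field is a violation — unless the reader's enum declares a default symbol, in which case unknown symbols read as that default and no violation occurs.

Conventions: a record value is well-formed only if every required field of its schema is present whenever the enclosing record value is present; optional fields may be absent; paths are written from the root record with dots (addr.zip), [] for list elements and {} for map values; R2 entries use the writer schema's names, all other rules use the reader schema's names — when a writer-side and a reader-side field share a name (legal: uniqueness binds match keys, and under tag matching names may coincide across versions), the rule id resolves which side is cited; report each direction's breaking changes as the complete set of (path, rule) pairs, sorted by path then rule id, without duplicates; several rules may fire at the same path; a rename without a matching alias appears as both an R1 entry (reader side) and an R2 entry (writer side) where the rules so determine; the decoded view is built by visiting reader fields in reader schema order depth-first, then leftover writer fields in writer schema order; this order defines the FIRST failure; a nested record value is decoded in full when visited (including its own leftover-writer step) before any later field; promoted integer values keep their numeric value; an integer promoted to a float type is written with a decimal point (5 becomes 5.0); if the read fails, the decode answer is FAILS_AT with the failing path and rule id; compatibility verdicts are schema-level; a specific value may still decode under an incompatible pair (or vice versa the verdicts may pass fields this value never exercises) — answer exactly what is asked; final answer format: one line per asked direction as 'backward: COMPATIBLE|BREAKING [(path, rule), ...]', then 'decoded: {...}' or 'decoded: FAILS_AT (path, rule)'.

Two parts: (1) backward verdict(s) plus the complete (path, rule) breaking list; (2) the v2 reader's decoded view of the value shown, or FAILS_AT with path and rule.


arrows below run writer -> reader for Ticket
backward for Ticket (reader v2, writer v1):
  Color -> Color, writer required: channel aligns to channel
  list<float32> -> list<float32>, writer optional: codes aligns to codes
  int32 -> int32, writer required: attempts aligns to attempts
  float64 -> float64, writer required: balance aligns to balance
  => backward: COMPATIBLE
decode walk for Ticket under reader schema v2:
  channel := "OWNER"
  codes := [10.0]
  attempts := 100
  balance := 0.25
  => decoded: {"channel": "OWNER", "codes": [10.0], "attempts": 100, "balance": 0.25}
remaining Ticket differences; none change what is asked:
  field channel in record Ticket: tag 2 changed to 32 -> no rule fires on it in Ticket's dialect; the asked verdict holds
  field attempts in record Ticket: required changed to optional -> no rule fires on it in Ticket's dialect; the asked verdict holds

backward: COMPATIBLE []; decoded: {"channel": "OWNER", "codes": [10.0], "attempts": 100, "balance": 0.25}


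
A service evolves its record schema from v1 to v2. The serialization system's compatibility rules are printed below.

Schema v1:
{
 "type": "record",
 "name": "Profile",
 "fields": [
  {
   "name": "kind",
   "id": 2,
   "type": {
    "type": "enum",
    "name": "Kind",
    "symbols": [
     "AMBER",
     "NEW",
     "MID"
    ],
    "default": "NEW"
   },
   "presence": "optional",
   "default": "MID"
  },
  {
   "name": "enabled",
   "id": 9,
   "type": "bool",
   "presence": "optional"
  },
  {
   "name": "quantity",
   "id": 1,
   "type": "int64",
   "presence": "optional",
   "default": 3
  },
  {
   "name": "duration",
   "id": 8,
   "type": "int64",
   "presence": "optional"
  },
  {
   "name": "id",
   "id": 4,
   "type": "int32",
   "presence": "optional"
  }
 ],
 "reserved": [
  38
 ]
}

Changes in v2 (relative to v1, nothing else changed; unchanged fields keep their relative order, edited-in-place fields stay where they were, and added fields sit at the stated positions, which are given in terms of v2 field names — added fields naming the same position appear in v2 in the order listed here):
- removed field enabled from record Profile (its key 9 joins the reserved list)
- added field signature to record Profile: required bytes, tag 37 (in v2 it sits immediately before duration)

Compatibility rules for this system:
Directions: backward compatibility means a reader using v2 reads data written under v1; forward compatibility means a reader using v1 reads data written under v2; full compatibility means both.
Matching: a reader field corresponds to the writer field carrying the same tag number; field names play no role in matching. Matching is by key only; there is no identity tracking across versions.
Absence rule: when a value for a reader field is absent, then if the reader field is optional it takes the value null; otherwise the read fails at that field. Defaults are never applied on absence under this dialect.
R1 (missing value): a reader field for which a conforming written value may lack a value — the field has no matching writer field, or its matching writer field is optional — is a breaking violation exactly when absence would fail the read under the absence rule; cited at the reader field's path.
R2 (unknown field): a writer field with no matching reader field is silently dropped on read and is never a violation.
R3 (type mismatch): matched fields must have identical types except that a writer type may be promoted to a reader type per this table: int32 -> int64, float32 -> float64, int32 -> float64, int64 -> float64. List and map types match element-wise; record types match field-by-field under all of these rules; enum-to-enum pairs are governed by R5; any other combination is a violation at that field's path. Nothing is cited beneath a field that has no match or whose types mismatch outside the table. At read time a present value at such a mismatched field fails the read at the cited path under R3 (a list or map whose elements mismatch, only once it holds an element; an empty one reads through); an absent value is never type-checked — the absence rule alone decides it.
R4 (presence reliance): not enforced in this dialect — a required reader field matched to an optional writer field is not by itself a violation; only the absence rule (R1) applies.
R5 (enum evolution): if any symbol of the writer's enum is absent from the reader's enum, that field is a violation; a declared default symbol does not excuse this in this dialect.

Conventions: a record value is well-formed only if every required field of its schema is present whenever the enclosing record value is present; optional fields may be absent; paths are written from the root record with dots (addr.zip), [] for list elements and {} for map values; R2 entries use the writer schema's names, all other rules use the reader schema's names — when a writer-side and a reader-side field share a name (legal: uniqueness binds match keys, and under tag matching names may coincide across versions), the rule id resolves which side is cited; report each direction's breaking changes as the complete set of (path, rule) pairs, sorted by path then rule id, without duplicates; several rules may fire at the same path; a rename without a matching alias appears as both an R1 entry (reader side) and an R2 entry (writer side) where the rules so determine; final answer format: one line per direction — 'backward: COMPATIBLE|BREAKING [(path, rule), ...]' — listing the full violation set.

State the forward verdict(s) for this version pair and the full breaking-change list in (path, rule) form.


each type pair in Profile: writer, then reader
forward analysis of Profile with v1 as reader and v2 as writer:
  writer optional, Kind -> Kind: reader kind maps from writer kind
  no writer field matches reader enabled
  writer optional, int64 -> int64: reader quantity maps from writer quantity
  writer optional, int64 -> int64: reader duration maps from writer duration
  writer optional, int32 -> int32: reader id maps from writer id
  writer signature: unknown to reader
  => no violations; forward on Profile: COMPATIBLE
checking off the Profile differences that do not matter here:
  removed field enabled from record Profile (its key 9 joins the reserved list) -> triggers nothing under Profile's printed rules — same verdict
  added field signature to record Profile: required bytes, tag 37 (in v2 it sits immediately before duration) -> its effect on Profile is confined to the backward direction, not asked

forward: COMPATIBLE []


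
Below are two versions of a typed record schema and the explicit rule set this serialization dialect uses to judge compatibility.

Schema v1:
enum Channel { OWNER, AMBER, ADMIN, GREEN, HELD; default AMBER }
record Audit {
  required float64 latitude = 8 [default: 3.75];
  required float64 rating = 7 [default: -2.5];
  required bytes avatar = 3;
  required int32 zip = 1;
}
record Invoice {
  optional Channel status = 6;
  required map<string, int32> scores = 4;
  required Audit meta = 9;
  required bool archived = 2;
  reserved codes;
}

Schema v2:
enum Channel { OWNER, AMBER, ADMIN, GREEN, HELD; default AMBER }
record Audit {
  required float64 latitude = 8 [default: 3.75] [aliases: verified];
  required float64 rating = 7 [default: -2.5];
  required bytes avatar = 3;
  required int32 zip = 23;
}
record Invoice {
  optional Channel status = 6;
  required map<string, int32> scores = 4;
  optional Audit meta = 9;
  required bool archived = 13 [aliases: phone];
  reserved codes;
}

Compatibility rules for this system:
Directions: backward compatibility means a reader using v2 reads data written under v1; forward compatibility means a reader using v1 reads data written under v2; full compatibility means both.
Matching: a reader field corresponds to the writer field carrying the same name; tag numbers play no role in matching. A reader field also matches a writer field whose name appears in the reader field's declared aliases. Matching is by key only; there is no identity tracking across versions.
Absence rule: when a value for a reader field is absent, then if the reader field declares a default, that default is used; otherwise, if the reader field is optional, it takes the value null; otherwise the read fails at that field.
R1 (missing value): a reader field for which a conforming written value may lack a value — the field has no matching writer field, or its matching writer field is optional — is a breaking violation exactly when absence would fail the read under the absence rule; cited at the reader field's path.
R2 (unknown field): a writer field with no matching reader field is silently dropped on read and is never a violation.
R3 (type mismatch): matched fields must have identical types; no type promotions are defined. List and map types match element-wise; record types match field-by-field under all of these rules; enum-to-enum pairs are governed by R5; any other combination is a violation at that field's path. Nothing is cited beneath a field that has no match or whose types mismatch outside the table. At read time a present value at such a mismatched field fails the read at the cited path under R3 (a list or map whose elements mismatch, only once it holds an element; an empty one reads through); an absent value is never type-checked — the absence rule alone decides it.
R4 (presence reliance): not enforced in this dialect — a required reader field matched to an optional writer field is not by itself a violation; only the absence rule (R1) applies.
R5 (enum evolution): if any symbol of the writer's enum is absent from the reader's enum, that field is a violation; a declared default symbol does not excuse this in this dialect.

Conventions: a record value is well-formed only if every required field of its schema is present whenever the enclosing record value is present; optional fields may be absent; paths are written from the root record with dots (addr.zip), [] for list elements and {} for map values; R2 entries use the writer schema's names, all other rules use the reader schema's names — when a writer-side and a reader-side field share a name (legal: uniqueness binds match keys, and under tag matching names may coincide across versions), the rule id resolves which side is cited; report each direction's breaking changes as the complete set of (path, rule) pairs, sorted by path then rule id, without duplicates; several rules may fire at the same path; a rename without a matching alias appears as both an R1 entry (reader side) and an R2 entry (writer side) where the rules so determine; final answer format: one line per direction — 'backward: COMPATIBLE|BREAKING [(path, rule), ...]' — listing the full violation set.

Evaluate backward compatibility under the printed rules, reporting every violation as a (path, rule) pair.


the writer's type comes first in each Invoice pair
backward on Invoice — v2 reading data written by v1:
  writer optional, Channel -> Channel: reader status maps from writer status
  writer required, map<string, int32> -> map<string, int32>: reader scores maps from writer scores
  writer required, Audit -> Audit: reader meta maps from writer meta
  writer required, bool -> bool: reader archived maps from writer archived
  writer required, float64 -> float64: reader meta.latitude maps from writer meta.latitude
  writer required, float64 -> float64: reader meta.rating maps from writer meta.rating
  writer required, bytes -> bytes: reader meta.avatar maps from writer meta.avatar
  writer required, int32 -> int32: reader meta.zip maps from writer meta.zip
  => backward: COMPATIBLE
ruling out the remaining Invoice differences:
  field archived in record Invoice: tag 2 changed to 13 -> fires no rule on Invoice, leaving the asked answer as it is
  field meta in record Invoice: required changed to optional -> fires only in the forward direction of Invoice, which is not asked here
  field zip in record Audit: tag 1 changed to 23 -> fires no rule on Invoice, leaving the asked answer as it is

backward: COMPATIBLE []


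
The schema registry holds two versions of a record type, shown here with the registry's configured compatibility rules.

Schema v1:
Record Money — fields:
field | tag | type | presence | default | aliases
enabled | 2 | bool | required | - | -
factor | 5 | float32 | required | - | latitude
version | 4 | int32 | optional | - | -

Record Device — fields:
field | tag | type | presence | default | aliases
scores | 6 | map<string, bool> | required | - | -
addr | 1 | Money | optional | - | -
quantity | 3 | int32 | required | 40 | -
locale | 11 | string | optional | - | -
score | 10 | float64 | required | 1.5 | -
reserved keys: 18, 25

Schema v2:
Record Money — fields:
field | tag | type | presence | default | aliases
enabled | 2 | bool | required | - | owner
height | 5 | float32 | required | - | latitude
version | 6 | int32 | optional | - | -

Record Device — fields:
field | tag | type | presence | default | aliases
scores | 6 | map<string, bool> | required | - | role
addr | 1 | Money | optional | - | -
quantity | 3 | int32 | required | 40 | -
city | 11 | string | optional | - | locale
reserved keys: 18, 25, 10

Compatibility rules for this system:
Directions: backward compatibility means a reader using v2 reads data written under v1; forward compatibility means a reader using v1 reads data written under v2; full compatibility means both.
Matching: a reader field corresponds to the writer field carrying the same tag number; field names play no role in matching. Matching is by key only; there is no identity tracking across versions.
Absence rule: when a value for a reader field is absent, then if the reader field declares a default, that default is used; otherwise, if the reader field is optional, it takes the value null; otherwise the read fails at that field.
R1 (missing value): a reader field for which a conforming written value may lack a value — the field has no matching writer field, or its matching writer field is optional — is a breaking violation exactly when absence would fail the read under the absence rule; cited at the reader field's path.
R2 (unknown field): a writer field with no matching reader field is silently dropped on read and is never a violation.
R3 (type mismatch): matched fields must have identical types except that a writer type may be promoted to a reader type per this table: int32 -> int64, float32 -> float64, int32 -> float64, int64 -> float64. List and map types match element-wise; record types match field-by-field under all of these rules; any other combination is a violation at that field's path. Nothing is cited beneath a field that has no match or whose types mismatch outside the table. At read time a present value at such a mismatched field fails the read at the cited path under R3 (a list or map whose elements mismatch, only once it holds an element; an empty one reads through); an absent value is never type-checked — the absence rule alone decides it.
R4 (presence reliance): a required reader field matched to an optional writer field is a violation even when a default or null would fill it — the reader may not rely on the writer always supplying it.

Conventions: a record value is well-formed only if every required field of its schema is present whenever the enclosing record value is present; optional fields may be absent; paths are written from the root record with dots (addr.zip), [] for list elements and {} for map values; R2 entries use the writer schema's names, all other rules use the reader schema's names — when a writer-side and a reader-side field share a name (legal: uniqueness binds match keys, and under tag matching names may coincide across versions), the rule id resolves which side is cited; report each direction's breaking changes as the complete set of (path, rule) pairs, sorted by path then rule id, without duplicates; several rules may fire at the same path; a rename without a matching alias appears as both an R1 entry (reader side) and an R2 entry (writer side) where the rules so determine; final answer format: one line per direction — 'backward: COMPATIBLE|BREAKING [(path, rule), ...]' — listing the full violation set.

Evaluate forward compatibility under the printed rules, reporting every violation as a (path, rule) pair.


forward: COMPATIBLE []

in Device below, arrows point writer -> reader
forward for Device (reader v1, writer v2):
  scores: paired with writer scores (map<string, bool> -> map<string, bool>; writer required)
  addr: paired with writer addr (Money -> Money; writer optional)
  quantity: paired with writer quantity (int32 -> int32; writer required)
  locale: paired with writer city (string -> string; writer optional)
  score has no writer counterpart
  addr.enabled: paired with writer addr.enabled (bool -> bool; writer required)
  addr.factor: paired with writer addr.height (float32 -> float32; writer required)
  addr.version has no writer counterpart
  writer addr.version: unknown to reader
  => forward: COMPATIBLE
remaining Device differences; none change what is asked:
  field version in record Money: tag 4 changed to 6 -> triggers nothing under Device's printed rules — same verdict
  renamed field factor to height in record Money -> triggers nothing under Device's printed rules — same verdict
  removed field score from record Device (its key 10 joins the reserved list) -> triggers nothing under Device's printed rules — same verdict
  renamed field locale to city in record Device (alias locale declared on the renamed field) -> triggers nothing under Device's printed rules — same verdict
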